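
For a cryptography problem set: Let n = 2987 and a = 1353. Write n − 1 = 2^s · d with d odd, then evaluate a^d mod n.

1403

n − 1 = 2986 = 2^1 · 1493, so s = 1 and d = 1493.
Repeated squaring mod 2987: 1353^1 ≡ 1353, 1353^2 ≡ 2565, 1353^4 ≡ 1851, 1353^8 ≡ 112, 1353^16 ≡ 596, 1353^32 ≡ 2750, 1353^64 ≡ 2403, 1353^128 ≡ 538, 1353^256 ≡ 2692, 1353^512 ≡ 402, 1353^1024 ≡ 306.
1493 = 1024 + 256 + 128 + 64 + 16 + 4 + 1, so 1353^1493 ≡ 306·2692·538·2403·596·1851·1353 ≡ 1403 (mod 2987).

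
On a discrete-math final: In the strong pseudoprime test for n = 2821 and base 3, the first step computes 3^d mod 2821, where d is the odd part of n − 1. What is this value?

1301

n − 1 = 2820 = 2^2 · 705, so s = 2 and d = 705.
3^705 mod 2821 = 1301.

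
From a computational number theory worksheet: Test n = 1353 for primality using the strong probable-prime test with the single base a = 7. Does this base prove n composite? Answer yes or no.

yes

n − 1 = 1352 = 2^3 · 169, so s = 3 and d = 169.
x_0 = 7^169 mod 1353 = 382.
x_0 is neither 1 nor 1352, so continue squaring.
x_1 = 382^2 mod 1353 = 1153.
x_2 = 1153^2 mod 1353 = 763.
Reached i = s−1 = 2 without hitting −1: 7 is a Miller–Rabin witness and 1353 is composite.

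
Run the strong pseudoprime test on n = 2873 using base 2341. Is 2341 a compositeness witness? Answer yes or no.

yes

n − 1 = 2872 = 2^3 · 359, so s = 3 and d = 359.
x_0 = 2341^359 mod 2873 = 976.
x_0 is neither 1 nor 2872, so continue squaring.
x_1 = 976^2 mod 2873 = 1613.
x_2 = 1613^2 mod 2873 = 1704.
Reached i = s−1 = 2 without hitting −1: 2341 is a Miller–Rabin witness and 2873 is composite.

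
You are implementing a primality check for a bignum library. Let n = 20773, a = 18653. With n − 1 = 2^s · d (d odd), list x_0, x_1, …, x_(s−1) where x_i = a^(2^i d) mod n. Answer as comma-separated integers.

n − 1 = 20772 = 2^2 · 5193, so s = 2 and d = 5193.
x_0 = 18653^5193 mod 20773 = 19611.
x_1 = 19611^2 mod 20773 = 20772.

19611, 20772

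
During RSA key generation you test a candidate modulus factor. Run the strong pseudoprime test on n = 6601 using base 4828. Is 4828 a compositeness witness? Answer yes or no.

n − 1 = 6600 = 2^3 · 825, so s = 3 and d = 825.
x_0 = 4828^825 mod 6601 = 6600.
x_0 = 6600 ≡ −1, so 4828 is not a witness.

no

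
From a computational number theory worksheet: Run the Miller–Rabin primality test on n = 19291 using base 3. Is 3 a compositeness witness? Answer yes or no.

n − 1 = 19290 = 2^1 · 9645, so s = 1 and d = 9645.
Repeated squaring mod 19291: 3^1 ≡ 3, 3^2 ≡ 9, 3^4 ≡ 81, 3^8 ≡ 6561, 3^16 ≡ 8500, 3^32 ≡ 5205, 3^64 ≡ 7461, 3^128 ≡ 11986, 3^256 ≡ 4119, 3^512 ≡ 9372, 3^1024 ≡ 2461, 3^2048 ≡ 18438, 3^4096 ≡ 13842, 3^8192 ≡ 2752.
9645 = 8192 + 1024 + 256 + 128 + 32 + 8 + 4 + 1, so 3^9645 ≡ 2752·2461·4119·11986·5205·6561·81·3 ≡ 15687 (mod 19291).
x_0 = 3^9645 mod 19291 = 15687.
x_0 ∉ {1, 19290} and s = 1, so 3 is a Miller–Rabin witness and 19291 is composite.

yes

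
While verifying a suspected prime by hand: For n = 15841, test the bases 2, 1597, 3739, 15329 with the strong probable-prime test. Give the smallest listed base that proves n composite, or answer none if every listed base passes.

none

n − 1 = 15840 = 2^5 · 495, so s = 5 and d = 495.
Base 2: x_0 = 2^495 mod 15841 = 1. x_0 = 1, so 2 is not a witness.
Base 1597: x_0 = 1597^495 mod 15841 = 1. x_0 = 1, so 1597 is not a witness.
Base 3739: x_0 = 3739^495 mod 15841 = 1. x_0 = 1, so 3739 is not a witness.
Base 15329: x_0 = 15329^495 mod 15841 = 15840. x_0 = 15840 ≡ −1, so 15329 is not a witness.
No listed base is a witness for 15841.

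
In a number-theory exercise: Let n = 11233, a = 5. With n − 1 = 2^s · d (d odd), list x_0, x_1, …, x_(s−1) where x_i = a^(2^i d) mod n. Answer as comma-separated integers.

3269, 3778, 7374, 8156, 9743

n − 1 = 11232 = 2^5 · 351, so s = 5 and d = 351.
x_0 = 5^351 mod 11233 = 3269.
x_1 = 3269^2 mod 11233 = 3778.
x_2 = 3778^2 mod 11233 = 7374.
x_3 = 7374^2 mod 11233 = 8156.
x_4 = 8156^2 mod 11233 = 9743.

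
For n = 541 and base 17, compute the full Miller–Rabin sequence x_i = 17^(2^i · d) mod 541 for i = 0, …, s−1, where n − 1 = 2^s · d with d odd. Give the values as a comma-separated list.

489, 540

n − 1 = 540 = 2^2 · 135, so s = 2 and d = 135.
x_0 = 17^135 mod 541 = 489.
x_1 = 489^2 mod 541 = 540.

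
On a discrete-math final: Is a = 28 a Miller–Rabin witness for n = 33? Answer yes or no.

n − 1 = 32 = 2^5 · 1, so s = 5 and d = 1.
x_0 = 28^1 mod 33 = 28.
x_0 is neither 1 nor 32, so continue squaring.
x_1 = 28^2 mod 33 = 25.
x_2 = 25^2 mod 33 = 31.
x_3 = 31^2 mod 33 = 4.
x_4 = 4^2 mod 33 = 16.
Reached i = s−1 = 4 without hitting −1: 28 is a Miller–Rabin witness and 33 is composite.

yes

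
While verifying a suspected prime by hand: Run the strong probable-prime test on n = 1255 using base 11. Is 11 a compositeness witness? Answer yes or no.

yes

n − 1 = 1254 = 2^1 · 627, so s = 1 and d = 627.
x_0 = 11^627 mod 1255 = 381.
x_0 ∉ {1, 1254} and s = 1, so 11 is a Miller–Rabin witness and 1255 is composite.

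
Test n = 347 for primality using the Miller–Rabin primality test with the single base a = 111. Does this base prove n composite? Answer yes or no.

no

n − 1 = 346 = 2^1 · 173, so s = 1 and d = 173.
Repeated squaring mod 347: 111^1 ≡ 111, 111^2 ≡ 176, 111^4 ≡ 93, 111^8 ≡ 321, 111^16 ≡ 329, 111^32 ≡ 324, 111^64 ≡ 182, 111^128 ≡ 159.
173 = 128 + 32 + 8 + 4 + 1, so 111^173 ≡ 159·324·321·93·111 ≡ 346 (mod 347).
x_0 = 111^173 mod 347 = 346.
x_0 = 346 ≡ −1, so 111 is not a witness.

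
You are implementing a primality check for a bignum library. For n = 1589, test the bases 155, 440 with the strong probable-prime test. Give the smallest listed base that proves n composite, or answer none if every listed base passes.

n − 1 = 1588 = 2^2 · 397, so s = 2 and d = 397.
Base 155: x_0 = 155^397 mod 1589 = 330. x_0 is neither 1 nor 1588, so continue squaring. x_1 = 330^2 mod 1589 = 848. Reached i = s−1 = 1 without hitting −1: 155 is a Miller–Rabin witness and 1589 is composite.
Base 440: x_0 = 440^397 mod 1589 = 629. x_0 is neither 1 nor 1588, so continue squaring. x_1 = 629^2 mod 1589 = 1569. Reached i = s−1 = 1 without hitting −1: 440 is a Miller–Rabin witness and 1589 is composite.
The smallest witness among the given bases is 155.

155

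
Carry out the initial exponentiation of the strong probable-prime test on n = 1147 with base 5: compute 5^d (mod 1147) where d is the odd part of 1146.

156

n − 1 = 1146 = 2^1 · 573, so s = 1 and d = 573.
By repeated squaring, 5^573 ≡ 156 (mod 1147).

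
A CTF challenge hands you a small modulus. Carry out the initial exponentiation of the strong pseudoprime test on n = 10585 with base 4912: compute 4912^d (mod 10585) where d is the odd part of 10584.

9553

n − 1 = 10584 = 2^3 · 1323, so s = 3 and d = 1323.
4912^1323 mod 10585 = 9553.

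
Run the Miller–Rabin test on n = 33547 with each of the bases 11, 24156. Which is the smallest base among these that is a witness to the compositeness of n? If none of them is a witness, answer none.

none

n − 1 = 33546 = 2^1 · 16773, so s = 1 and d = 16773.
Base 11: x_0 = 11^16773 mod 33547 = 1. x_0 = 1, so 11 is not a witness.
Base 24156: x_0 = 24156^16773 mod 33547 = 1. x_0 = 1, so 24156 is not a witness.
No listed base is a witness for 33547.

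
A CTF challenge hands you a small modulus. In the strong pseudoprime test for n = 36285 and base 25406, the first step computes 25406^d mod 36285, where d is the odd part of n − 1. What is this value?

27221

n − 1 = 36284 = 2^2 · 9071, so s = 2 and d = 9071.
Repeated squaring mod 36285: 25406^1 ≡ 25406, 25406^2 ≡ 27256, 25406^4 ≡ 26731, 25406^8 ≡ 22141, 25406^16 ≡ 13531, 25406^32 ≡ 30136, 25406^64 ≡ 1231, 25406^128 ≡ 27676, 25406^256 ≡ 20911, 25406^512 ≡ 35671, 25406^1024 ≡ 14146, 25406^2048 ≡ 33826, 25406^4096 ≡ 23371, 25406^8192 ≡ 5536.
9071 = 8192 + 512 + 256 + 64 + 32 + 8 + 4 + 2 + 1, so 25406^9071 ≡ 5536·35671·20911·1231·30136·22141·26731·27256·25406 ≡ 27221 (mod 36285).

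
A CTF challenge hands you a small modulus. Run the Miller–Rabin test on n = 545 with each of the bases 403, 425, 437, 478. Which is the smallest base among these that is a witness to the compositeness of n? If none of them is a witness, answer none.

n − 1 = 544 = 2^5 · 17, so s = 5 and d = 17.
Base 403: x_0 = 403^17 mod 545 = 403. x_0 is neither 1 nor 544, so continue squaring. x_1 = 403^2 mod 545 = 544. x_1 ≡ −1, so 403 is not a witness.
Base 425: x_0 = 425^17 mod 545 = 85. x_0 is neither 1 nor 544, so continue squaring. x_1 = 85^2 mod 545 = 140. x_2 = 140^2 mod 545 = 525. x_3 = 525^2 mod 545 = 400. x_4 = 400^2 mod 545 = 315. Reached i = s−1 = 4 without hitting −1: 425 is a Miller–Rabin witness and 545 is composite.
Base 437: x_0 = 437^17 mod 545 = 437. x_0 is neither 1 nor 544, so continue squaring. x_1 = 437^2 mod 545 = 219. x_2 = 219^2 mod 545 = 1. x_2 = 1 but x_1 ≠ ±1, a nontrivial square root of 1 — 437 is a witness and 545 is composite.
Base 478: x_0 = 478^17 mod 545 = 53. x_0 is neither 1 nor 544, so continue squaring. x_1 = 53^2 mod 545 = 84. x_2 = 84^2 mod 545 = 516. x_3 = 516^2 mod 545 = 296. x_4 = 296^2 mod 545 = 416. Reached i = s−1 = 4 without hitting −1: 478 is a Miller–Rabin witness and 545 is composite.
The smallest witness among the given bases is 425.

425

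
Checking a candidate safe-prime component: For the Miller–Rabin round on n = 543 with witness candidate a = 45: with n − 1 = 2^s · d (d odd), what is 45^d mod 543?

n − 1 = 542 = 2^1 · 271, so s = 1 and d = 271.
45^271 mod 543 = 45.

45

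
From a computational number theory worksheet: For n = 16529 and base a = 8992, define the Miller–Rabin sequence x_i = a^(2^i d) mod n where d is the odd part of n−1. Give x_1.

14056

n − 1 = 16528 = 2^4 · 1033, so s = 4 and d = 1033.
Repeated squaring mod 16529: 8992^1 ≡ 8992, 8992^2 ≡ 12725, 8992^4 ≡ 7541, 8992^8 ≡ 6921, 8992^16 ≡ 15728, 8992^32 ≡ 13499, 8992^64 ≡ 7305, 8992^128 ≡ 7413, 8992^256 ≡ 10173, 8992^512 ≡ 1860, 8992^1024 ≡ 5039.
1033 = 1024 + 8 + 1, so 8992^1033 ≡ 5039·6921·8992 ≡ 9236 (mod 16529).
x_0 = 9236.
x_1 = 9236^2 mod 16529 = 14056.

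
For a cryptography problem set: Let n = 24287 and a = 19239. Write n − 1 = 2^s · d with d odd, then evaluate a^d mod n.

n − 1 = 24286 = 2^1 · 12143, so s = 1 and d = 12143.
19239^12143 mod 24287 = 3766.

3766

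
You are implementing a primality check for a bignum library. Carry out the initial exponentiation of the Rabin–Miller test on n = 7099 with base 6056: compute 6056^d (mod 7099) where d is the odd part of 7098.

n − 1 = 7098 = 2^1 · 3549, so s = 1 and d = 3549.
Repeated squaring mod 7099: 6056^1 ≡ 6056, 6056^2 ≡ 1702, 6056^4 ≡ 412, 6056^8 ≡ 6467, 6056^16 ≡ 1880, 6056^32 ≡ 6197, 6056^64 ≡ 4318, 6056^128 ≡ 3150, 6056^256 ≡ 5197, 6056^512 ≡ 4213, 6056^1024 ≡ 1869, 6056^2048 ≡ 453.
3549 = 2048 + 1024 + 256 + 128 + 64 + 16 + 8 + 4 + 1, so 6056^3549 ≡ 453·1869·5197·3150·4318·1880·6467·412·6056 ≡ 1387 (mod 7099).

1387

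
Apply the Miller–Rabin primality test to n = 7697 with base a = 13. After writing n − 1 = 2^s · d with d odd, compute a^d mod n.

487

n − 1 = 7696 = 2^4 · 481, so s = 4 and d = 481.
By repeated squaring, 13^481 ≡ 487 (mod 7697).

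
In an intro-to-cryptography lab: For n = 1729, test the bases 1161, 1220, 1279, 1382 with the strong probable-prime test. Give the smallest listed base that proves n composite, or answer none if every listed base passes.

1220

n − 1 = 1728 = 2^6 · 27, so s = 6 and d = 27.
Base 1161: x_0 = 1161^27 mod 1729 = 1728. x_0 = 1728 ≡ −1, so 1161 is not a witness.
Base 1220: x_0 = 1220^27 mod 1729 = 1331. x_0 is neither 1 nor 1728, so continue squaring. x_1 = 1331^2 mod 1729 = 1065. x_2 = 1065^2 mod 1729 = 1. x_2 = 1 but x_1 ≠ ±1, a nontrivial square root of 1 — 1220 is a witness and 1729 is composite.
Base 1279: x_0 = 1279^27 mod 1729 = 1217. x_0 is neither 1 nor 1728, so continue squaring. x_1 = 1217^2 mod 1729 = 1065. x_2 = 1065^2 mod 1729 = 1. x_2 = 1 but x_1 ≠ ±1, a nontrivial square root of 1 — 1279 is a witness and 1729 is composite.
Base 1382: x_0 = 1382^27 mod 1729 = 1728. x_0 = 1728 ≡ −1, so 1382 is not a witness.
The smallest witness among the given bases is 1220.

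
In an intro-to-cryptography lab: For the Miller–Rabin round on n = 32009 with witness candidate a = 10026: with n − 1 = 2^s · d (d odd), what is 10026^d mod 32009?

21255

n − 1 = 32008 = 2^3 · 4001, so s = 3 and d = 4001.
By repeated squaring, 10026^4001 ≡ 21255 (mod 32009).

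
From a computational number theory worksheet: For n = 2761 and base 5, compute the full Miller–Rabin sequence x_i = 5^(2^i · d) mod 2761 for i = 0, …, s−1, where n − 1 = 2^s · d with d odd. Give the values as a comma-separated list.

n − 1 = 2760 = 2^3 · 345, so s = 3 and d = 345.
x_0 = 5^345 mod 2761 = 1024.
x_1 = 1024^2 mod 2761 = 2157.
x_2 = 2157^2 mod 2761 = 364.

1024, 2157, 364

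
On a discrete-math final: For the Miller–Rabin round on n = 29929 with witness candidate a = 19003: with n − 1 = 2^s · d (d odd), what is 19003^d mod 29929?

15304

n − 1 = 29928 = 2^3 · 3741, so s = 3 and d = 3741.
Repeated squaring mod 29929: 19003^1 ≡ 19003, 19003^2 ≡ 20624, 19003^4 ≡ 28357, 19003^8 ≡ 17006, 19003^16 ≡ 109, 19003^32 ≡ 11881, 19003^64 ≡ 12997, 19003^128 ≡ 2733, 19003^256 ≡ 16968, 19003^512 ≡ 25973, 19003^1024 ≡ 26998, 19003^2048 ≡ 1138.
3741 = 2048 + 1024 + 512 + 128 + 16 + 8 + 4 + 1, so 19003^3741 ≡ 1138·26998·25973·2733·109·17006·28357·19003 ≡ 15304 (mod 29929).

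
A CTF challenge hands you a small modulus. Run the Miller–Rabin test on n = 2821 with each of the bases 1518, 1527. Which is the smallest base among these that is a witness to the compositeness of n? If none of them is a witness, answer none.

n − 1 = 2820 = 2^2 · 705, so s = 2 and d = 705.
Base 1518: x_0 = 1518^705 mod 2821 = 2820. x_0 = 2820 ≡ −1, so 1518 is not a witness.
Base 1527: x_0 = 1527^705 mod 2821 = 2605. x_0 is neither 1 nor 2820, so continue squaring. x_1 = 2605^2 mod 2821 = 1520. Reached i = s−1 = 1 without hitting −1: 1527 is a Miller–Rabin witness and 2821 is composite.
The smallest witness among the given bases is 1527.

1527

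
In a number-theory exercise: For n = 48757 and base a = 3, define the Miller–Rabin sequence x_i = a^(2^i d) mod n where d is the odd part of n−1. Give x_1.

1

n − 1 = 48756 = 2^2 · 12189, so s = 2 and d = 12189.
x_0 = 3^12189 mod 48757 = 48756.
x_1 = 48756^2 mod 48757 = 1.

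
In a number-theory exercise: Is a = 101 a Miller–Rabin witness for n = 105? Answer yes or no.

yes

n − 1 = 104 = 2^3 · 13, so s = 3 and d = 13.
Repeated squaring mod 105: 101^1 ≡ 101, 101^2 ≡ 16, 101^4 ≡ 46, 101^8 ≡ 16.
13 = 8 + 4 + 1, so 101^13 ≡ 16·46·101 ≡ 101 (mod 105).
x_0 = 101^13 mod 105 = 101.
x_0 is neither 1 nor 104, so continue squaring.
x_1 = 101^2 mod 105 = 16.
x_2 = 16^2 mod 105 = 46.
Reached i = s−1 = 2 without hitting −1: 101 is a Miller–Rabin witness and 105 is composite.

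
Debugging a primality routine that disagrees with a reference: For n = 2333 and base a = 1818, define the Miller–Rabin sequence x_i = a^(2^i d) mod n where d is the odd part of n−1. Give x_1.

1

n − 1 = 2332 = 2^2 · 583, so s = 2 and d = 583.
Repeated squaring mod 2333: 1818^1 ≡ 1818, 1818^2 ≡ 1596, 1818^4 ≡ 1913, 1818^8 ≡ 1425, 1818^16 ≡ 915, 1818^32 ≡ 2011, 1818^64 ≡ 1032, 1818^128 ≡ 1176, 1818^256 ≡ 1840, 1818^512 ≡ 417.
583 = 512 + 64 + 4 + 2 + 1, so 1818^583 ≡ 417·1032·1913·1596·1818 ≡ 1 (mod 2333).
x_0 = 1.
x_1 = 1^2 mod 2333 = 1.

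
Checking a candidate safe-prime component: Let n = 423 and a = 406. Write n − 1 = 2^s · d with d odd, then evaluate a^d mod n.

n − 1 = 422 = 2^1 · 211, so s = 1 and d = 211.
Repeated squaring mod 423: 406^1 ≡ 406, 406^2 ≡ 289, 406^4 ≡ 190, 406^8 ≡ 145, 406^16 ≡ 298, 406^32 ≡ 397, 406^64 ≡ 253, 406^128 ≡ 136.
211 = 128 + 64 + 16 + 2 + 1, so 406^211 ≡ 136·253·298·289·406 ≡ 280 (mod 423).

280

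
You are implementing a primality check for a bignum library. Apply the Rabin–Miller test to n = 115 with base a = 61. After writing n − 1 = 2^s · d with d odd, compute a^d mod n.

51

n − 1 = 114 = 2^1 · 57, so s = 1 and d = 57.
61^57 mod 115 = 51.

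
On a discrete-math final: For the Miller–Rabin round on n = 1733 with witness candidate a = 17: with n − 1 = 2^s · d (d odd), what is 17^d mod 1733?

1

n − 1 = 1732 = 2^2 · 433, so s = 2 and d = 433.
Repeated squaring mod 1733: 17^1 ≡ 17, 17^2 ≡ 289, 17^4 ≡ 337, 17^8 ≡ 924, 17^16 ≡ 1140, 17^32 ≡ 1583, 17^64 ≡ 1704, 17^128 ≡ 841, 17^256 ≡ 217.
433 = 256 + 128 + 32 + 16 + 1, so 17^433 ≡ 217·841·1583·1140·17 ≡ 1 (mod 1733).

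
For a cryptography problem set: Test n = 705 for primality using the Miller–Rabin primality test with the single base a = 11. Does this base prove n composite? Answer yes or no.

n − 1 = 704 = 2^6 · 11, so s = 6 and d = 11.
x_0 = 11^11 mod 705 = 86.
x_0 is neither 1 nor 704, so continue squaring.
x_1 = 86^2 mod 705 = 346.
x_2 = 346^2 mod 705 = 571.
x_3 = 571^2 mod 705 = 331.
x_4 = 331^2 mod 705 = 286.
x_5 = 286^2 mod 705 = 16.
Reached i = s−1 = 5 without hitting −1: 11 is a Miller–Rabin witness and 705 is composite.

yes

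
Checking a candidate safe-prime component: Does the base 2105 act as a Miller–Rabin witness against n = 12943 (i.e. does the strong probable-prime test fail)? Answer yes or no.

yes

n − 1 = 12942 = 2^1 · 6471, so s = 1 and d = 6471.
Repeated squaring mod 12943: 2105^1 ≡ 2105, 2105^2 ≡ 4519, 2105^4 ≡ 10250, 2105^8 ≡ 4169, 2105^16 ≡ 11055, 2105^32 ≡ 5219, 2105^64 ≡ 5889, 2105^128 ≡ 6024, 2105^256 ≡ 9347, 2105^512 ≡ 1159, 2105^1024 ≡ 10152, 2105^2048 ≡ 10938, 2105^4096 ≡ 7695.
6471 = 4096 + 2048 + 256 + 64 + 4 + 2 + 1, so 2105^6471 ≡ 7695·10938·9347·5889·10250·4519·2105 ≡ 4507 (mod 12943).
x_0 = 2105^6471 mod 12943 = 4507.
x_0 ∉ {1, 12942} and s = 1, so 2105 is a Miller–Rabin witness and 12943 is composite.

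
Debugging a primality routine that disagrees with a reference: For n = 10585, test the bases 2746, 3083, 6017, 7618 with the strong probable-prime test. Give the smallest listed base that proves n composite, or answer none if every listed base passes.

n − 1 = 10584 = 2^3 · 1323, so s = 3 and d = 1323.
Base 2746: x_0 = 2746^1323 mod 10585 = 7541. x_0 is neither 1 nor 10584, so continue squaring. x_1 = 7541^2 mod 10585 = 4061. x_2 = 4061^2 mod 10585 = 291. Reached i = s−1 = 2 without hitting −1: 2746 is a Miller–Rabin witness and 10585 is composite.
Base 3083: x_0 = 3083^1323 mod 10585 = 5132. x_0 is neither 1 nor 10584, so continue squaring. x_1 = 5132^2 mod 10585 = 1944. x_2 = 1944^2 mod 10585 = 291. Reached i = s−1 = 2 without hitting −1: 3083 is a Miller–Rabin witness and 10585 is composite.
Base 6017: x_0 = 6017^1323 mod 10585 = 6653. x_0 is neither 1 nor 10584, so continue squaring. x_1 = 6653^2 mod 10585 = 6524. x_2 = 6524^2 mod 10585 = 291. Reached i = s−1 = 2 without hitting −1: 6017 is a Miller–Rabin witness and 10585 is composite.
Base 7618: x_0 = 7618^1323 mod 10585 = 5047. x_0 is neither 1 nor 10584, so continue squaring. x_1 = 5047^2 mod 10585 = 4699. x_2 = 4699^2 mod 10585 = 291. Reached i = s−1 = 2 without hitting −1: 7618 is a Miller–Rabin witness and 10585 is composite.
The smallest witness among the given bases is 2746.

2746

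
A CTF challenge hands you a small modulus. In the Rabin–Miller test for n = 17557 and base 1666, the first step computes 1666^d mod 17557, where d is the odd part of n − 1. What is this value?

n − 1 = 17556 = 2^2 · 4389, so s = 2 and d = 4389.
1666^4389 mod 17557 = 4805.

4805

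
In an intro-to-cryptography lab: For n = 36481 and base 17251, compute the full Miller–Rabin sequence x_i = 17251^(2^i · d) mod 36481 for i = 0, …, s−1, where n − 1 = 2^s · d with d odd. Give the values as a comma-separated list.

32087, 8787, 17573, 35145, 33808, 31134, 25786

n − 1 = 36480 = 2^7 · 285, so s = 7 and d = 285.
x_0 = 17251^285 mod 36481 = 32087.
x_1 = 32087^2 mod 36481 = 8787.
x_2 = 8787^2 mod 36481 = 17573.
x_3 = 17573^2 mod 36481 = 35145.
x_4 = 35145^2 mod 36481 = 33808.
x_5 = 33808^2 mod 36481 = 31134.
x_6 = 31134^2 mod 36481 = 25786.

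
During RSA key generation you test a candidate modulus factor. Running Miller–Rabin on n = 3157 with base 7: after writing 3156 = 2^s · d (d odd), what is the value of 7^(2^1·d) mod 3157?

2506

n − 1 = 3156 = 2^2 · 789, so s = 2 and d = 789.
x_0 = 7^789 mod 3157 = 602.
x_1 = 602^2 mod 3157 = 2506.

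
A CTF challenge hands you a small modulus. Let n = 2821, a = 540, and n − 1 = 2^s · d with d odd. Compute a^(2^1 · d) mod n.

1520

n − 1 = 2820 = 2^2 · 705, so s = 2 and d = 705.
x_0 = 540^705 mod 2821 = 1828.
x_1 = 1828^2 mod 2821 = 1520.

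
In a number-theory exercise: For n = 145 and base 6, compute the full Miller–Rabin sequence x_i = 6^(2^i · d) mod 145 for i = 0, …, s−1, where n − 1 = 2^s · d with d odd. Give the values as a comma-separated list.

n − 1 = 144 = 2^4 · 9, so s = 4 and d = 9.
x_0 = 6^9 mod 145 = 51.
x_1 = 51^2 mod 145 = 136.
x_2 = 136^2 mod 145 = 81.
x_3 = 81^2 mod 145 = 36.

51, 136, 81, 36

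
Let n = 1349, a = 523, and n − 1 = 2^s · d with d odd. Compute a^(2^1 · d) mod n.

321

n − 1 = 1348 = 2^2 · 337, so s = 2 and d = 337.
x_0 = 523^337 mod 1349 = 1020.
x_1 = 1020^2 mod 1349 = 321.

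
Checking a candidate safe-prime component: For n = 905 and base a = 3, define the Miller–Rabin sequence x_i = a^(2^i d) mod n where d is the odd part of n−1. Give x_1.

184

n − 1 = 904 = 2^3 · 113, so s = 3 and d = 113.
Repeated squaring mod 905: 3^1 ≡ 3, 3^2 ≡ 9, 3^4 ≡ 81, 3^8 ≡ 226, 3^16 ≡ 396, 3^32 ≡ 251, 3^64 ≡ 556.
113 = 64 + 32 + 16 + 1, so 3^113 ≡ 556·251·396·3 ≡ 148 (mod 905).
x_0 = 148.
x_1 = 148^2 mod 905 = 184.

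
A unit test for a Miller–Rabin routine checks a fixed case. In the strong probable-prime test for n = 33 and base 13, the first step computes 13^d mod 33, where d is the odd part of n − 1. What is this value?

13

n − 1 = 32 = 2^5 · 1, so s = 5 and d = 1.
13^1 mod 33 = 13.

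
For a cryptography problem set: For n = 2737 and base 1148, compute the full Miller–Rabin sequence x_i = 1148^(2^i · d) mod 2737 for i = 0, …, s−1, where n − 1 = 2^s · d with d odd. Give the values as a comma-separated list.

1477, 140, 441, 154

n − 1 = 2736 = 2^4 · 171, so s = 4 and d = 171.
x_0 = 1148^171 mod 2737 = 1477.
x_1 = 1477^2 mod 2737 = 140.
x_2 = 140^2 mod 2737 = 441.
x_3 = 441^2 mod 2737 = 154.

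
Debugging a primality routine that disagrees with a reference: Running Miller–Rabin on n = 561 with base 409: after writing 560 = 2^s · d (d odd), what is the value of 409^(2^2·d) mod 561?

1

n − 1 = 560 = 2^4 · 35, so s = 4 and d = 35.
x_0 = 409^35 mod 561 = 307.
x_1 = 307^2 mod 561 = 1.
x_2 = 1^2 mod 561 = 1.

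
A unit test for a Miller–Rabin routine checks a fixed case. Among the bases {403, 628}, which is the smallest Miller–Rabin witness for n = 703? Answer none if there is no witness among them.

628

n − 1 = 702 = 2^1 · 351, so s = 1 and d = 351.
Base 403: x_0 = 403^351 mod 703 = 1. x_0 = 1, so 403 is not a witness.
Base 628: x_0 = 628^351 mod 703 = 628. x_0 ∉ {1, 702} and s = 1, so 628 is a Miller–Rabin witness and 703 is composite.
The smallest witness among the given bases is 628.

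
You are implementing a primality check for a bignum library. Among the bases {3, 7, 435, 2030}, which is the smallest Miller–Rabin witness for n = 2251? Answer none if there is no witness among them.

n − 1 = 2250 = 2^1 · 1125, so s = 1 and d = 1125.
Base 3: x_0 = 3^1125 mod 2251 = 2250. x_0 = 2250 ≡ −1, so 3 is not a witness.
Base 7: x_0 = 7^1125 mod 2251 = 2250. x_0 = 2250 ≡ −1, so 7 is not a witness.
Base 435: x_0 = 435^1125 mod 2251 = 1. x_0 = 1, so 435 is not a witness.
Base 2030: x_0 = 2030^1125 mod 2251 = 2250. x_0 = 2250 ≡ −1, so 2030 is not a witness.
No listed base is a witness for 2251.

none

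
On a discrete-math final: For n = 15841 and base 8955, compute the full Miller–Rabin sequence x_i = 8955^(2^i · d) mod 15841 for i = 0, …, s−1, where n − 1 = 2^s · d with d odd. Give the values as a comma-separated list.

5083, 218, 1, 1, 1

n − 1 = 15840 = 2^5 · 495, so s = 5 and d = 495.
x_0 = 8955^495 mod 15841 = 5083.
x_1 = 5083^2 mod 15841 = 218.
x_2 = 218^2 mod 15841 = 1.
x_3 = 1^2 mod 15841 = 1.
x_4 = 1^2 mod 15841 = 1.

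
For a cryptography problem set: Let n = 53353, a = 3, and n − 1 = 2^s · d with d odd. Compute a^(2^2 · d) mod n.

1

n − 1 = 53352 = 2^3 · 6669, so s = 3 and d = 6669.
x_0 = 3^6669 mod 53353 = 53352.
x_1 = 53352^2 mod 53353 = 1.
x_2 = 1^2 mod 53353 = 1.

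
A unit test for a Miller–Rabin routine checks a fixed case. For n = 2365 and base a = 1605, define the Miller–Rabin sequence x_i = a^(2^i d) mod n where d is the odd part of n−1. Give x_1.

n − 1 = 2364 = 2^2 · 591, so s = 2 and d = 591.
x_0 = 1605^591 mod 2365 = 1110.
x_1 = 1110^2 mod 2365 = 2300.

2300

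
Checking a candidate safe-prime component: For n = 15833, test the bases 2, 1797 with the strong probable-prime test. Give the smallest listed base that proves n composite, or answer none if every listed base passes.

2

n − 1 = 15832 = 2^3 · 1979, so s = 3 and d = 1979.
Base 2: x_0 = 2^1979 mod 15833 = 5917. x_0 is neither 1 nor 15832, so continue squaring. x_1 = 5917^2 mod 15833 = 4126. x_2 = 4126^2 mod 15833 = 3401. Reached i = s−1 = 2 without hitting −1: 2 is a Miller–Rabin witness and 15833 is composite.
Base 1797: x_0 = 1797^1979 mod 15833 = 2189. x_0 is neither 1 nor 15832, so continue squaring. x_1 = 2189^2 mod 15833 = 10155. x_2 = 10155^2 mod 15833 = 3696. Reached i = s−1 = 2 without hitting −1: 1797 is a Miller–Rabin witness and 15833 is composite.
The smallest witness among the given bases is 2.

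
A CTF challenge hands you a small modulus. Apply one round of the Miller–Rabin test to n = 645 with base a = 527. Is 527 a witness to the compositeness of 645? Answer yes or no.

n − 1 = 644 = 2^2 · 161, so s = 2 and d = 161.
x_0 = 527^161 mod 645 = 302.
x_0 is neither 1 nor 644, so continue squaring.
x_1 = 302^2 mod 645 = 259.
Reached i = s−1 = 1 without hitting −1: 527 is a Miller–Rabin witness and 645 is composite.

yes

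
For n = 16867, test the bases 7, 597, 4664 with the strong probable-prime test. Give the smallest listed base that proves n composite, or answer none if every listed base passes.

n − 1 = 16866 = 2^1 · 8433, so s = 1 and d = 8433.
Base 7: x_0 = 7^8433 mod 16867 = 3371. x_0 ∉ {1, 16866} and s = 1, so 7 is a Miller–Rabin witness and 16867 is composite.
Base 597: x_0 = 597^8433 mod 16867 = 7288. x_0 ∉ {1, 16866} and s = 1, so 597 is a Miller–Rabin witness and 16867 is composite.
Base 4664: x_0 = 4664^8433 mod 16867 = 8328. x_0 ∉ {1, 16866} and s = 1, so 4664 is a Miller–Rabin witness and 16867 is composite.
The smallest witness among the given bases is 7.

7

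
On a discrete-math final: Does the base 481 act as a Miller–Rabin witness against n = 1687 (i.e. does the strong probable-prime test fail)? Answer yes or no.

n − 1 = 1686 = 2^1 · 843, so s = 1 and d = 843.
Repeated squaring mod 1687: 481^1 ≡ 481, 481^2 ≡ 242, 481^4 ≡ 1206, 481^8 ≡ 242, 481^16 ≡ 1206, 481^32 ≡ 242, 481^64 ≡ 1206, 481^128 ≡ 242, 481^256 ≡ 1206, 481^512 ≡ 242.
843 = 512 + 256 + 64 + 8 + 2 + 1, so 481^843 ≡ 242·1206·1206·242·242·481 ≡ 1686 (mod 1687).
x_0 = 481^843 mod 1687 = 1686.
x_0 = 1686 ≡ −1, so 481 is not a witness.

no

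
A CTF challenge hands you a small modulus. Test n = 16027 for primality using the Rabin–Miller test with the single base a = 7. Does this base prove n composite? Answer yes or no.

yes

n − 1 = 16026 = 2^1 · 8013, so s = 1 and d = 8013.
x_0 = 7^8013 mod 16027 = 5799.
x_0 ∉ {1, 16026} and s = 1, so 7 is a Miller–Rabin witness and 16027 is composite.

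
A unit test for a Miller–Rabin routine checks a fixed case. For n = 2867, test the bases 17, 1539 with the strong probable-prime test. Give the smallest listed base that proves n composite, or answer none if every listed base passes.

17

n − 1 = 2866 = 2^1 · 1433, so s = 1 and d = 1433.
Base 17: x_0 = 17^1433 mod 2867 = 2682. x_0 ∉ {1, 2866} and s = 1, so 17 is a Miller–Rabin witness and 2867 is composite.
Base 1539: x_0 = 1539^1433 mod 2867 = 475. x_0 ∉ {1, 2866} and s = 1, so 1539 is a Miller–Rabin witness and 2867 is composite.
The smallest witness among the given bases is 17.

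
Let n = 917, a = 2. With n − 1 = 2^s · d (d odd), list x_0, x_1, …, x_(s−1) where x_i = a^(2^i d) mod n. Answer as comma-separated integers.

n − 1 = 916 = 2^2 · 229, so s = 2 and d = 229.
x_0 = 2^229 mod 917 = 842.
x_1 = 842^2 mod 917 = 123.

842, 123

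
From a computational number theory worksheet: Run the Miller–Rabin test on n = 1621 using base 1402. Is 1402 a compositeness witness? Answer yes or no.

no

n − 1 = 1620 = 2^2 · 405, so s = 2 and d = 405.
Repeated squaring mod 1621: 1402^1 ≡ 1402, 1402^2 ≡ 952, 1402^4 ≡ 165, 1402^8 ≡ 1289, 1402^16 ≡ 1617, 1402^32 ≡ 16, 1402^64 ≡ 256, 1402^128 ≡ 696, 1402^256 ≡ 1358.
405 = 256 + 128 + 16 + 4 + 1, so 1402^405 ≡ 1358·696·1617·165·1402 ≡ 1455 (mod 1621).
x_0 = 1402^405 mod 1621 = 1455.
x_0 is neither 1 nor 1620, so continue squaring.
x_1 = 1455^2 mod 1621 = 1620.
x_1 ≡ −1, so 1402 is not a witness.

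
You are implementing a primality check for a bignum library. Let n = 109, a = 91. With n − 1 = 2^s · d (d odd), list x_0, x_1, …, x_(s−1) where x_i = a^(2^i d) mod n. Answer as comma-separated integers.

76, 108

n − 1 = 108 = 2^2 · 27, so s = 2 and d = 27.
x_0 = 91^27 mod 109 = 76.
x_1 = 76^2 mod 109 = 108.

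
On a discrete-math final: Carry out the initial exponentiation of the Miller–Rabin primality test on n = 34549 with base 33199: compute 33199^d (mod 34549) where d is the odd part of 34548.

21103

n − 1 = 34548 = 2^2 · 8637, so s = 2 and d = 8637.
33199^8637 mod 34549 = 21103.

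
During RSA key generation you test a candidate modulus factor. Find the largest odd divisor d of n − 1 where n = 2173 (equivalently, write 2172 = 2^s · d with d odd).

Halving: 2172 → 1086 → 543; 543 is odd.
So 2172 = 2^2 · 543.

543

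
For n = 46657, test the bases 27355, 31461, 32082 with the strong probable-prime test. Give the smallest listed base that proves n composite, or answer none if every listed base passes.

31461

n − 1 = 46656 = 2^6 · 729, so s = 6 and d = 729.
Base 27355: x_0 = 27355^729 mod 46657 = 1. x_0 = 1, so 27355 is not a witness.
Base 31461: x_0 = 31461^729 mod 46657 = 26417. x_0 is neither 1 nor 46656, so continue squaring. x_1 = 26417^2 mod 46657 = 9140. x_2 = 9140^2 mod 46657 = 23570. x_3 = 23570^2 mod 46657 = 1. x_3 = 1 but x_2 ≠ ±1, a nontrivial square root of 1 — 31461 is a witness and 46657 is composite.
Base 32082: x_0 = 32082^729 mod 46657 = 12098. x_0 is neither 1 nor 46656, so continue squaring. x_1 = 12098^2 mod 46657 = 45252. x_2 = 45252^2 mod 46657 = 14431. x_3 = 14431^2 mod 46657 = 23570. x_4 = 23570^2 mod 46657 = 1. x_4 = 1 but x_3 ≠ ±1, a nontrivial square root of 1 — 32082 is a witness and 46657 is composite.
The smallest witness among the given bases is 31461.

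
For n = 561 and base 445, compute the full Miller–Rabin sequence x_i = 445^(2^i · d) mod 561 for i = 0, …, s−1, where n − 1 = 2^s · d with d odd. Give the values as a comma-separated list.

n − 1 = 560 = 2^4 · 35, so s = 4 and d = 35.
x_0 = 445^35 mod 561 = 265.
x_1 = 265^2 mod 561 = 100.
x_2 = 100^2 mod 561 = 463.
x_3 = 463^2 mod 561 = 67.

265, 100, 463, 67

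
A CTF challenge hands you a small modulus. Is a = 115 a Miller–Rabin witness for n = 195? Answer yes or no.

n − 1 = 194 = 2^1 · 97, so s = 1 and d = 97.
x_0 = 115^97 mod 195 = 115.
x_0 ∉ {1, 194} and s = 1, so 115 is a Miller–Rabin witness and 195 is composite.

yes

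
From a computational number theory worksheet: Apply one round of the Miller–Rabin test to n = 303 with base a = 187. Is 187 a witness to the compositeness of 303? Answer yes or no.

n − 1 = 302 = 2^1 · 151, so s = 1 and d = 151.
x_0 = 187^151 mod 303 = 217.
x_0 ∉ {1, 302} and s = 1, so 187 is a Miller–Rabin witness and 303 is composite.

yes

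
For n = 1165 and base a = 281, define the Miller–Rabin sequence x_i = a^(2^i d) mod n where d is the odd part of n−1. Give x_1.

n − 1 = 1164 = 2^2 · 291, so s = 2 and d = 291.
By repeated squaring, 281^291 ≡ 621 (mod 1165).
x_0 = 621.
x_1 = 621^2 mod 1165 = 26.

26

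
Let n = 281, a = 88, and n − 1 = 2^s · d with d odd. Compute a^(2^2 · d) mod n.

280

n − 1 = 280 = 2^3 · 35, so s = 3 and d = 35.
x_0 = 88^35 mod 281 = 60.
x_1 = 60^2 mod 281 = 228.
x_2 = 228^2 mod 281 = 280.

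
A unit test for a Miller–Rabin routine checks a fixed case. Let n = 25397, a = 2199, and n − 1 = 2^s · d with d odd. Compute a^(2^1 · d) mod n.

n − 1 = 25396 = 2^2 · 6349, so s = 2 and d = 6349.
x_0 = 2199^6349 mod 25397 = 16566.
x_1 = 16566^2 mod 25397 = 17771.

17771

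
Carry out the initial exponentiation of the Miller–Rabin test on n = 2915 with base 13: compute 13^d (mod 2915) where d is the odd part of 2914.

n − 1 = 2914 = 2^1 · 1457, so s = 1 and d = 1457.
Repeated squaring mod 2915: 13^1 ≡ 13, 13^2 ≡ 169, 13^4 ≡ 2326, 13^8 ≡ 36, 13^16 ≡ 1296, 13^32 ≡ 576, 13^64 ≡ 2381, 13^128 ≡ 2401, 13^256 ≡ 1846, 13^512 ≡ 81, 13^1024 ≡ 731.
1457 = 1024 + 256 + 128 + 32 + 16 + 1, so 13^1457 ≡ 731·1846·2401·576·1296·13 ≡ 1338 (mod 2915).

1338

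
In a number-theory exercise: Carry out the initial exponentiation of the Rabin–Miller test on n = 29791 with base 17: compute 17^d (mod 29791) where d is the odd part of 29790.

n − 1 = 29790 = 2^1 · 14895, so s = 1 and d = 14895.
17^14895 mod 29791 = 25140.

25140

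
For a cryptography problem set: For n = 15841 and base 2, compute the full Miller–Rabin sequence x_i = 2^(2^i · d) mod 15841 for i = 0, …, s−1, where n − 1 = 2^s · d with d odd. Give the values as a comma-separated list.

n − 1 = 15840 = 2^5 · 495, so s = 5 and d = 495.
x_0 = 2^495 mod 15841 = 1.
x_1 = 1^2 mod 15841 = 1.
x_2 = 1^2 mod 15841 = 1.
x_3 = 1^2 mod 15841 = 1.
x_4 = 1^2 mod 15841 = 1.

1, 1, 1, 1, 1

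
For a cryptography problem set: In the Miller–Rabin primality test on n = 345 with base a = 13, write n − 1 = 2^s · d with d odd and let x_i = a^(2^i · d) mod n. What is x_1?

49

n − 1 = 344 = 2^3 · 43, so s = 3 and d = 43.
Repeated squaring mod 345: 13^1 ≡ 13, 13^2 ≡ 169, 13^4 ≡ 271, 13^8 ≡ 301, 13^16 ≡ 211, 13^32 ≡ 16.
43 = 32 + 8 + 2 + 1, so 13^43 ≡ 16·301·169·13 ≡ 292 (mod 345).
x_0 = 292.
x_1 = 292^2 mod 345 = 49.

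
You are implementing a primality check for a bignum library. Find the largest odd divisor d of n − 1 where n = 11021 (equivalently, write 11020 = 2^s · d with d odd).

2755

Halving: 11020 → 5510 → 2755; 2755 is odd.
So 11020 = 2^2 · 2755.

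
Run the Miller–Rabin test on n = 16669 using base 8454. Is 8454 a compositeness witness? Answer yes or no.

no

n − 1 = 16668 = 2^2 · 4167, so s = 2 and d = 4167.
Repeated squaring mod 16669: 8454^1 ≡ 8454, 8454^2 ≡ 10113, 8454^4 ≡ 8454, 8454^8 ≡ 10113, 8454^16 ≡ 8454, 8454^32 ≡ 10113, 8454^64 ≡ 8454, 8454^128 ≡ 10113, 8454^256 ≡ 8454, 8454^512 ≡ 10113, 8454^1024 ≡ 8454, 8454^2048 ≡ 10113, 8454^4096 ≡ 8454.
4167 = 4096 + 64 + 4 + 2 + 1, so 8454^4167 ≡ 8454·8454·8454·10113·8454 ≡ 1 (mod 16669).
x_0 = 8454^4167 mod 16669 = 1.
x_0 = 1, so 8454 is not a witness.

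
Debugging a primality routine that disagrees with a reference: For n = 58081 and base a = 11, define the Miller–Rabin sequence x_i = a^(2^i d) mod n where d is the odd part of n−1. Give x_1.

34975

n − 1 = 58080 = 2^5 · 1815, so s = 5 and d = 1815.
x_0 = 11^1815 mod 58081 = 47829.
x_1 = 47829^2 mod 58081 = 34975.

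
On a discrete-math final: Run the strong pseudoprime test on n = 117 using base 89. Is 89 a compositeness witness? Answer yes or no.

n − 1 = 116 = 2^2 · 29, so s = 2 and d = 29.
x_0 = 89^29 mod 117 = 98.
x_0 is neither 1 nor 116, so continue squaring.
x_1 = 98^2 mod 117 = 10.
Reached i = s−1 = 1 without hitting −1: 89 is a Miller–Rabin witness and 117 is composite.

yes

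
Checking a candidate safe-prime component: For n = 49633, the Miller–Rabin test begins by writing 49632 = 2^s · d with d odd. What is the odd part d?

1551

Halving: 49632 → 24816 → 12408 → 6204 → 3102 → 1551; 1551 is odd.
So 49632 = 2^5 · 1551.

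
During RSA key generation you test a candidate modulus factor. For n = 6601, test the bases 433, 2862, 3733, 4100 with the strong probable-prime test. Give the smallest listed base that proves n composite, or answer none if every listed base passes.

n − 1 = 6600 = 2^3 · 825, so s = 3 and d = 825.
Base 433: x_0 = 433^825 mod 6601 = 6600. x_0 = 6600 ≡ −1, so 433 is not a witness.
Base 2862: x_0 = 2862^825 mod 6601 = 4829. x_0 is neither 1 nor 6600, so continue squaring. x_1 = 4829^2 mod 6601 = 4509. x_2 = 4509^2 mod 6601 = 1. x_2 = 1 but x_1 ≠ ±1, a nontrivial square root of 1 — 2862 is a witness and 6601 is composite.
Base 3733: x_0 = 3733^825 mod 6601 = 3886. x_0 is neither 1 nor 6600, so continue squaring. x_1 = 3886^2 mod 6601 = 4509. x_2 = 4509^2 mod 6601 = 1. x_2 = 1 but x_1 ≠ ±1, a nontrivial square root of 1 — 3733 is a witness and 6601 is composite.
Base 4100: x_0 = 4100^825 mod 6601 = 3198. x_0 is neither 1 nor 6600, so continue squaring. x_1 = 3198^2 mod 6601 = 2255. x_2 = 2255^2 mod 6601 = 2255. Reached i = s−1 = 2 without hitting −1: 4100 is a Miller–Rabin witness and 6601 is composite.
The smallest witness among the given bases is 2862.

2862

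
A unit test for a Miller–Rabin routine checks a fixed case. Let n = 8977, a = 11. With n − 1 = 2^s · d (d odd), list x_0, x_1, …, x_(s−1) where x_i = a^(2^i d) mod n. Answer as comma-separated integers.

3140, 2854, 3177, 3181

n − 1 = 8976 = 2^4 · 561, so s = 4 and d = 561.
x_0 = 11^561 mod 8977 = 3140.
x_1 = 3140^2 mod 8977 = 2854.
x_2 = 2854^2 mod 8977 = 3177.
x_3 = 3177^2 mod 8977 = 3181.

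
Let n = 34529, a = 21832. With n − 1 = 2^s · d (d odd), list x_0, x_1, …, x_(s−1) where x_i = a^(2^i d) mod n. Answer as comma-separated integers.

28222, 841, 16701, 32668, 10421

n − 1 = 34528 = 2^5 · 1079, so s = 5 and d = 1079.
x_0 = 21832^1079 mod 34529 = 28222.
x_1 = 28222^2 mod 34529 = 841.
x_2 = 841^2 mod 34529 = 16701.
x_3 = 16701^2 mod 34529 = 32668.
x_4 = 32668^2 mod 34529 = 10421.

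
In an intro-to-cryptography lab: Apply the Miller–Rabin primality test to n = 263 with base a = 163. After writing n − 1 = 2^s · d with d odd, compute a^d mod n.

n − 1 = 262 = 2^1 · 131, so s = 1 and d = 131.
Repeated squaring mod 263: 163^1 ≡ 163, 163^2 ≡ 6, 163^4 ≡ 36, 163^8 ≡ 244, 163^16 ≡ 98, 163^32 ≡ 136, 163^64 ≡ 86, 163^128 ≡ 32.
131 = 128 + 2 + 1, so 163^131 ≡ 32·6·163 ≡ 262 (mod 263).

262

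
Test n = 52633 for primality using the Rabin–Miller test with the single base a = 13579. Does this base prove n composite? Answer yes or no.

n − 1 = 52632 = 2^3 · 6579, so s = 3 and d = 6579.
x_0 = 13579^6579 mod 52633 = 11535.
x_0 is neither 1 nor 52632, so continue squaring.
x_1 = 11535^2 mod 52633 = 1.
x_1 = 1 but x_0 ≠ ±1, a nontrivial square root of 1 — 13579 is a witness and 52633 is composite.

yes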